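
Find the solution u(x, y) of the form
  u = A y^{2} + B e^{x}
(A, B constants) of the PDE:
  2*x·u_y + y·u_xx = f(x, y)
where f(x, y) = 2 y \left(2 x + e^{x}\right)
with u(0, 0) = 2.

Answer: u(x, y) = y^{2} + 2 e^{x}

Derivation:
Substitute the ansatz u = A y^{2} + B e^{x} into the left-hand side.
Derivatives of the ansatz:
  u_y = 2 A y
  u_xx = B e^{x}
Term by term:
  2*x·u_y = 4 A x y
  y·u_xx = B y e^{x}
So the left-hand side equals
  4 A x y + B y e^{x}
This must equal f(x, y) = 2 y \left(2 x + e^{x}\right) identically.
Matching coefficients of the independent functions:
  [x y]:  4 A = 4
  [y e^{x}]:  B = 2
Solving: A = 1, B = 2.
Check against the point condition:
  u(0, 0) = 2  ⟹  B = 2  ✓
Hence u(x, y) = y^{2} + 2 e^{x}.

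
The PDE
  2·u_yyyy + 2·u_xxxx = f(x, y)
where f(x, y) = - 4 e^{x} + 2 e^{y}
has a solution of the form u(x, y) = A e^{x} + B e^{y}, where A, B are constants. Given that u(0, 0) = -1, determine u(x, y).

Substitute the ansatz u = A e^{x} + B e^{y} into the left-hand side.
Derivatives of the ansatz:
  u_yyyy = B e^{y}
  u_xxxx = A e^{x}
Term by term:
  2·u_yyyy = 2 B e^{y}
  2·u_xxxx = 2 A e^{x}
So the left-hand side equals
  2 A e^{x} + 2 B e^{y}
This must equal f(x, y) = - 4 e^{x} + 2 e^{y} identically.
Matching coefficients of the independent functions:
  [e^{x}]:  2 A = -4
  [e^{y}]:  2 B = 2
Solving: A = -2, B = 1.
Check against the point condition:
  u(0, 0) = -1  ⟹  A + B = -1  ✓
Hence u(x, y) = - 2 e^{x} + e^{y}.

Answer: u(x, y) = - 2 e^{x} + e^{y}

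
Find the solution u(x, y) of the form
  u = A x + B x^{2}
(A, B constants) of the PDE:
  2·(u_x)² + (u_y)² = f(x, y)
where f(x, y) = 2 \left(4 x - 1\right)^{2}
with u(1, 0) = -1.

Answer: u(x, y) = - 2 x^{2} + x

Derivation:
Substitute the ansatz u = A x + B x^{2} into the left-hand side.
Derivatives of the ansatz:
  u_x = A + 2 B x
  u_y = 0
Term by term:
  2·(u_x)² = 2 A^{2} + 8 A B x + 8 B^{2} x^{2}
  (u_y)² = 0
So the left-hand side equals
  2 A^{2} + 8 A B x + 8 B^{2} x^{2}
This must equal f(x, y) identically; expanded, f = 32 x^{2} - 16 x + 2.
Matching coefficients of the independent functions:
  [constant term]:  2 A^{2} = 2
  [x]:  8 A B = -16
  [x^{2}]:  8 B^{2} = 32
These equations allow (A, B) = (-1, 2) or (1, -2).
Impose the point condition(s):
  u(1, 0) = -1  ⟹  A + B = -1
Only A = 1, B = -2 satisfies everything.
Hence u(x, y) = - 2 x^{2} + x.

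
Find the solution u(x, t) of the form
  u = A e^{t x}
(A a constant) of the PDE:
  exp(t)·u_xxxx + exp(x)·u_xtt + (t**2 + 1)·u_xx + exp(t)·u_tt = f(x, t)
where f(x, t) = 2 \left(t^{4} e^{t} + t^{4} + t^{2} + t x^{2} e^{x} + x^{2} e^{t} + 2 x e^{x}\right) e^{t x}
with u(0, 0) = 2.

Substitute the ansatz u = A e^{t x} into the left-hand side.
Derivatives of the ansatz:
  u_xxxx = A t^{4} e^{t x}
  u_xtt = A t x^{2} e^{t x} + 2 A x e^{t x}
  u_xx = A t^{2} e^{t x}
  u_tt = A x^{2} e^{t x}
Term by term:
  exp(t)·u_xxxx = A t^{4} e^{t} e^{t x}
  exp(x)·u_xtt = A t x^{2} e^{x} e^{t x} + 2 A x e^{x} e^{t x}
  (t**2 + 1)·u_xx = A t^{4} e^{t x} + A t^{2} e^{t x}
  exp(t)·u_tt = A x^{2} e^{t} e^{t x}
So the left-hand side equals
  A t^{4} e^{t} e^{t x} + A t^{4} e^{t x} + A t^{2} e^{t x} + A t x^{2} e^{x} e^{t x} + A x^{2} e^{t} e^{t x} + 2 A x e^{x} e^{t x}
This must equal f(x, t) identically; expanded, f = 2 t^{4} e^{t} e^{t x} + 2 t^{4} e^{t x} + 2 t^{2} e^{t x} + 2 t x^{2} e^{x} e^{t x} + 2 x^{2} e^{t} e^{t x} + 4 x e^{x} e^{t x}.
Matching coefficients of the independent functions:
  [t^{2} e^{t x}, t^{4} e^{t x}, t^{4} e^{t} e^{t x}, x^{2} e^{t} e^{t x}, …]:  A = 2
  [x e^{x} e^{t x}]:  2 A = 4
Solving: A = 2.
Check against the point condition:
  u(0, 0) = 2  ⟹  A = 2  ✓
Hence u(x, t) = 2 e^{t x}.

Answer: u(x, t) = 2 e^{t x}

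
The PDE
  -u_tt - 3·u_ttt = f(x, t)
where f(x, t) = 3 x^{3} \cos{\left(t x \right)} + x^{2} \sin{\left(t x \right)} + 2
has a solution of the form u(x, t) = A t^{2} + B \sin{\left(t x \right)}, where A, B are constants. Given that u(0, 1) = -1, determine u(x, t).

Substitute the ansatz u = A t^{2} + B \sin{\left(t x \right)} into the left-hand side.
Derivatives of the ansatz:
  u_tt = 2 A - B x^{2} \sin{\left(t x \right)}
  u_ttt = - B x^{3} \cos{\left(t x \right)}
Term by term:
  -u_tt = - 2 A + B x^{2} \sin{\left(t x \right)}
  -3·u_ttt = 3 B x^{3} \cos{\left(t x \right)}
So the left-hand side equals
  - 2 A + 3 B x^{3} \cos{\left(t x \right)} + B x^{2} \sin{\left(t x \right)}
This must equal f(x, t) = 3 x^{3} \cos{\left(t x \right)} + x^{2} \sin{\left(t x \right)} + 2 identically.
Matching coefficients of the independent functions:
  [constant term]:  - 2 A = 2
  [x^{2} \sin{\left(t x \right)}]:  B = 1
  [x^{3} \cos{\left(t x \right)}]:  3 B = 3
Solving: A = -1, B = 1.
Check against the point condition:
  u(0, 1) = -1  ⟹  A = -1  ✓
Hence u(x, t) = - t^{2} + \sin{\left(t x \right)}.

Answer: u(x, t) = - t^{2} + \sin{\left(t x \right)}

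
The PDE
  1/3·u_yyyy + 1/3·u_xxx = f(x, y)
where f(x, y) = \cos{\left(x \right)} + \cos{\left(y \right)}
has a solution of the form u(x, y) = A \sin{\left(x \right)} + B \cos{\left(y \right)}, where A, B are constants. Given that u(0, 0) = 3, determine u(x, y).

Answer: u(x, y) = - 3 \sin{\left(x \right)} + 3 \cos{\left(y \right)}

Derivation:
Substitute the ansatz u = A \sin{\left(x \right)} + B \cos{\left(y \right)} into the left-hand side.
Derivatives of the ansatz:
  u_yyyy = B \cos{\left(y \right)}
  u_xxx = - A \cos{\left(x \right)}
Term by term:
  1/3·u_yyyy = \frac{B \cos{\left(y \right)}}{3}
  1/3·u_xxx = - \frac{A \cos{\left(x \right)}}{3}
So the left-hand side equals
  - \frac{A \cos{\left(x \right)}}{3} + \frac{B \cos{\left(y \right)}}{3}
This must equal f(x, y) = \cos{\left(x \right)} + \cos{\left(y \right)} identically.
Matching coefficients of the independent functions:
  [\cos{\left(x \right)}]:  - \frac{A}{3} = 1
  [\cos{\left(y \right)}]:  \frac{B}{3} = 1
Solving: A = -3, B = 3.
Check against the point condition:
  u(0, 0) = 3  ⟹  B = 3  ✓
Hence u(x, y) = - 3 \sin{\left(x \right)} + 3 \cos{\left(y \right)}.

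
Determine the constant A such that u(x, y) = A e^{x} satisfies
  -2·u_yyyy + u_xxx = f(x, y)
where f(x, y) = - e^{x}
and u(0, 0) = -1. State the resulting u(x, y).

Substitute the ansatz u = A e^{x} into the left-hand side.
Derivatives of the ansatz:
  u_yyyy = 0
  u_xxx = A e^{x}
Term by term:
  -2·u_yyyy = 0
  u_xxx = A e^{x}
So the left-hand side equals
  A e^{x}
This must equal f(x, y) = - e^{x} identically.
Matching coefficients of the independent functions:
  [e^{x}]:  A = -1
Solving: A = -1.
Check against the point condition:
  u(0, 0) = -1  ⟹  A = -1  ✓
Hence u(x, y) = - e^{x}.

Answer: u(x, y) = - e^{x}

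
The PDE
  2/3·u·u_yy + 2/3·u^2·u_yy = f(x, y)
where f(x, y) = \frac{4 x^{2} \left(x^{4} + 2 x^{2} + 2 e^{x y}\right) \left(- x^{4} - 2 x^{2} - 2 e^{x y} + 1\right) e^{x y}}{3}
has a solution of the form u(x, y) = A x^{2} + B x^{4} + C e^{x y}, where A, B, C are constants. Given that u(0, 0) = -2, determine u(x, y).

Substitute the ansatz u = A x^{2} + B x^{4} + C e^{x y} into the left-hand side.
Derivatives of the ansatz:
  u_yy = C x^{2} e^{x y}
Term by term:
  2/3·u·u_yy = \frac{2 A C x^{4} e^{x y}}{3} + \frac{2 B C x^{6} e^{x y}}{3} + \frac{2 C^{2} x^{2} e^{2 x y}}{3}
  2/3·u^2·u_yy = \frac{2 A^{2} C x^{6} e^{x y}}{3} + \frac{4 A B C x^{8} e^{x y}}{3} + \frac{4 A C^{2} x^{4} e^{2 x y}}{3} + \frac{2 B^{2} C x^{10} e^{x y}}{3} + \frac{4 B C^{2} x^{6} e^{2 x y}}{3} + \frac{2 C^{3} x^{2} e^{3 x y}}{3}
So the left-hand side equals
  \frac{2 A^{2} C x^{6} e^{x y}}{3} + \frac{4 A B C x^{8} e^{x y}}{3} + \frac{4 A C^{2} x^{4} e^{2 x y}}{3} + \frac{2 A C x^{4} e^{x y}}{3} + \frac{2 B^{2} C x^{10} e^{x y}}{3} + \frac{4 B C^{2} x^{6} e^{2 x y}}{3} + \frac{2 B C x^{6} e^{x y}}{3} + \frac{2 C^{3} x^{2} e^{3 x y}}{3} + \frac{2 C^{2} x^{2} e^{2 x y}}{3}
This must equal f(x, y) identically; expanded, f = - \frac{4 x^{10} e^{x y}}{3} - \frac{16 x^{8} e^{x y}}{3} - \frac{16 x^{6} e^{2 x y}}{3} - 4 x^{6} e^{x y} - \frac{32 x^{4} e^{2 x y}}{3} + \frac{8 x^{4} e^{x y}}{3} - \frac{16 x^{2} e^{3 x y}}{3} + \frac{8 x^{2} e^{2 x y}}{3}.
Matching coefficients of the independent functions:
  [x^{2} e^{2 x y}]:  \frac{2 C^{2}}{3} = \frac{8}{3}
  [x^{2} e^{3 x y}]:  \frac{2 C^{3}}{3} = - \frac{16}{3}
  [x^{4} e^{x y}]:  \frac{2 A C}{3} = \frac{8}{3}
  [x^{4} e^{2 x y}]:  \frac{4 A C^{2}}{3} = - \frac{32}{3}
  [x^{6} e^{x y}]:  \frac{2 A^{2} C}{3} + \frac{2 B C}{3} = -4
  [x^{6} e^{2 x y}]:  \frac{4 B C^{2}}{3} = - \frac{16}{3}
  [x^{8} e^{x y}]:  \frac{4 A B C}{3} = - \frac{16}{3}
  [x^{10} e^{x y}]:  \frac{2 B^{2} C}{3} = - \frac{4}{3}
Solving: A = -2, B = -1, C = -2.
Check against the point condition:
  u(0, 0) = -2  ⟹  C = -2  ✓
Hence u(x, y) = - x^{4} - 2 x^{2} - 2 e^{x y}.

Answer: u(x, y) = - x^{4} - 2 x^{2} - 2 e^{x y}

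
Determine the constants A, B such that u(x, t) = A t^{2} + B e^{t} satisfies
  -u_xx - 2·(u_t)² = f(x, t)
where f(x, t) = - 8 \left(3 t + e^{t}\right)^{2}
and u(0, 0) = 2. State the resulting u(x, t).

Substitute the ansatz u = A t^{2} + B e^{t} into the left-hand side.
Derivatives of the ansatz:
  u_xx = 0
  u_t = 2 A t + B e^{t}
Term by term:
  -u_xx = 0
  -2·(u_t)² = - 8 A^{2} t^{2} - 8 A B t e^{t} - 2 B^{2} e^{2 t}
So the left-hand side equals
  - 8 A^{2} t^{2} - 8 A B t e^{t} - 2 B^{2} e^{2 t}
This must equal f(x, t) identically; expanded, f = - 72 t^{2} - 48 t e^{t} - 8 e^{2 t}.
Matching coefficients of the independent functions:
  [t^{2}]:  - 8 A^{2} = -72
  [t e^{t}]:  - 8 A B = -48
  [e^{2 t}]:  - 2 B^{2} = -8
These equations allow (A, B) = (-3, -2) or (3, 2).
Impose the point condition(s):
  u(0, 0) = 2  ⟹  B = 2
Only A = 3, B = 2 satisfies everything.
Hence u(x, t) = 3 t^{2} + 2 e^{t}.

Answer: u(x, t) = 3 t^{2} + 2 e^{t}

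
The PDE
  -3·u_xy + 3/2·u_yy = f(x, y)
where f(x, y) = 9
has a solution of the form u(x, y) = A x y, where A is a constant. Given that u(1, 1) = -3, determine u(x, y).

Substitute the ansatz u = A x y into the left-hand side.
Derivatives of the ansatz:
  u_xy = A
  u_yy = 0
Term by term:
  -3·u_xy = - 3 A
  3/2·u_yy = 0
So the left-hand side equals
  - 3 A
This must equal f(x, y) = 9 identically.
Matching coefficients of the independent functions:
  [constant term]:  - 3 A = 9
Solving: A = -3.
Check against the point condition:
  u(1, 1) = -3  ⟹  A = -3  ✓
Hence u(x, y) = - 3 x y.

Answer: u(x, y) = - 3 x y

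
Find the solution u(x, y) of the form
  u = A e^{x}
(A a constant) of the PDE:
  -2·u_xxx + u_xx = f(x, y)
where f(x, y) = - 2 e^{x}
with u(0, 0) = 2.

Substitute the ansatz u = A e^{x} into the left-hand side.
Derivatives of the ansatz:
  u_xxx = A e^{x}
  u_xx = A e^{x}
Term by term:
  -2·u_xxx = - 2 A e^{x}
  u_xx = A e^{x}
So the left-hand side equals
  - A e^{x}
This must equal f(x, y) = - 2 e^{x} identically.
Matching coefficients of the independent functions:
  [e^{x}]:  - A = -2
Solving: A = 2.
Check against the point condition:
  u(0, 0) = 2  ⟹  A = 2  ✓
Hence u(x, y) = 2 e^{x}.

Answer: u(x, y) = 2 e^{x}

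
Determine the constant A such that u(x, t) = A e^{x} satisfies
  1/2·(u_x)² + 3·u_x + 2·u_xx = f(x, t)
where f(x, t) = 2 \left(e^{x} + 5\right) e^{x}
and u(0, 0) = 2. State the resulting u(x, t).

Answer: u(x, t) = 2 e^{x}

Derivation:
Substitute the ansatz u = A e^{x} into the left-hand side.
Derivatives of the ansatz:
  u_x = A e^{x}
  u_xx = A e^{x}
Term by term:
  1/2·(u_x)² = \frac{A^{2} e^{2 x}}{2}
  3·u_x = 3 A e^{x}
  2·u_xx = 2 A e^{x}
So the left-hand side equals
  \frac{A^{2} e^{2 x}}{2} + 5 A e^{x}
This must equal f(x, t) identically; expanded, f = 2 e^{2 x} + 10 e^{x}.
Matching coefficients of the independent functions:
  [e^{x}]:  5 A = 10
  [e^{2 x}]:  \frac{A^{2}}{2} = 2
Solving: A = 2.
Check against the point condition:
  u(0, 0) = 2  ⟹  A = 2  ✓
Hence u(x, t) = 2 e^{x}.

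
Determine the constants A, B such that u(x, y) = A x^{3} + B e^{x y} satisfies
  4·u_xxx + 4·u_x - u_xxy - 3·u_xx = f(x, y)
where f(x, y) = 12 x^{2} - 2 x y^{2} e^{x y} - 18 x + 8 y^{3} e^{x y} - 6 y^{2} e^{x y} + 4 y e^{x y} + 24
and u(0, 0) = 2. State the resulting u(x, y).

Substitute the ansatz u = A x^{3} + B e^{x y} into the left-hand side.
Derivatives of the ansatz:
  u_xxx = 6 A + B y^{3} e^{x y}
  u_x = 3 A x^{2} + B y e^{x y}
  u_xxy = B x y^{2} e^{x y} + 2 B y e^{x y}
  u_xx = 6 A x + B y^{2} e^{x y}
Term by term:
  4·u_xxx = 24 A + 4 B y^{3} e^{x y}
  4·u_x = 12 A x^{2} + 4 B y e^{x y}
  -u_xxy = - B x y^{2} e^{x y} - 2 B y e^{x y}
  -3·u_xx = - 18 A x - 3 B y^{2} e^{x y}
So the left-hand side equals
  12 A x^{2} - 18 A x + 24 A - B x y^{2} e^{x y} + 4 B y^{3} e^{x y} - 3 B y^{2} e^{x y} + 2 B y e^{x y}
This must equal f(x, y) = 12 x^{2} - 2 x y^{2} e^{x y} - 18 x + 8 y^{3} e^{x y} - 6 y^{2} e^{x y} + 4 y e^{x y} + 24 identically.
Matching coefficients of the independent functions:
  [constant term]:  24 A = 24
  [x]:  - 18 A = -18
  [x^{2}]:  12 A = 12
  [y e^{x y}]:  2 B = 4
  [y^{2} e^{x y}]:  - 3 B = -6
  [y^{3} e^{x y}]:  4 B = 8
  [x y^{2} e^{x y}]:  - B = -2
Solving: A = 1, B = 2.
Check against the point condition:
  u(0, 0) = 2  ⟹  B = 2  ✓
Hence u(x, y) = x^{3} + 2 e^{x y}.

Answer: u(x, y) = x^{3} + 2 e^{x y}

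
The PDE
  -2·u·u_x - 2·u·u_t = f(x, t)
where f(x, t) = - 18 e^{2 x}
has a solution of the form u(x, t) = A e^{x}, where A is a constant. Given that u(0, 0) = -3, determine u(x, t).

Answer: u(x, t) = - 3 e^{x}

Derivation:
Substitute the ansatz u = A e^{x} into the left-hand side.
Derivatives of the ansatz:
  u_x = A e^{x}
  u_t = 0
Term by term:
  -2·u·u_x = - 2 A^{2} e^{2 x}
  -2·u·u_t = 0
So the left-hand side equals
  - 2 A^{2} e^{2 x}
This must equal f(x, t) = - 18 e^{2 x} identically.
Matching coefficients of the independent functions:
  [e^{2 x}]:  - 2 A^{2} = -18
These equations allow (A) = (-3) or (3).
Impose the point condition(s):
  u(0, 0) = -3  ⟹  A = -3
Only A = -3 satisfies everything.
Hence u(x, t) = - 3 e^{x}.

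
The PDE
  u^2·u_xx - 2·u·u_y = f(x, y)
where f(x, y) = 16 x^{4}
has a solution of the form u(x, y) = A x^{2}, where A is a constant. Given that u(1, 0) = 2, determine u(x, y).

Substitute the ansatz u = A x^{2} into the left-hand side.
Derivatives of the ansatz:
  u_xx = 2 A
  u_y = 0
Term by term:
  u^2·u_xx = 2 A^{3} x^{4}
  -2·u·u_y = 0
So the left-hand side equals
  2 A^{3} x^{4}
This must equal f(x, y) = 16 x^{4} identically.
Matching coefficients of the independent functions:
  [x^{4}]:  2 A^{3} = 16
Solving: A = 2.
Check against the point condition:
  u(1, 0) = 2  ⟹  A = 2  ✓
Hence u(x, y) = 2 x^{2}.

Answer: u(x, y) = 2 x^{2}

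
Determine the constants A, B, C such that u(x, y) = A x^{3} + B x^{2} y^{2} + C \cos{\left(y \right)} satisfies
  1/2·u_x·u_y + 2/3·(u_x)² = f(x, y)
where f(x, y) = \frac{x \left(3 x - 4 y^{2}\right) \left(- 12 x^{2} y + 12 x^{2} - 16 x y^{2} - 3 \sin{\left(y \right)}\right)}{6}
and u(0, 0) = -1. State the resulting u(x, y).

Substitute the ansatz u = A x^{3} + B x^{2} y^{2} + C \cos{\left(y \right)} into the left-hand side.
Derivatives of the ansatz:
  u_x = 3 A x^{2} + 2 B x y^{2}
  u_y = 2 B x^{2} y - C \sin{\left(y \right)}
Term by term:
  1/2·u_x·u_y = 3 A B x^{4} y - \frac{3 A C x^{2} \sin{\left(y \right)}}{2} + 2 B^{2} x^{3} y^{3} - B C x y^{2} \sin{\left(y \right)}
  2/3·(u_x)² = 6 A^{2} x^{4} + 8 A B x^{3} y^{2} + \frac{8 B^{2} x^{2} y^{4}}{3}
So the left-hand side equals
  6 A^{2} x^{4} + 3 A B x^{4} y + 8 A B x^{3} y^{2} - \frac{3 A C x^{2} \sin{\left(y \right)}}{2} + 2 B^{2} x^{3} y^{3} + \frac{8 B^{2} x^{2} y^{4}}{3} - B C x y^{2} \sin{\left(y \right)}
This must equal f(x, y) identically; expanded, f = - 6 x^{4} y + 6 x^{4} + 8 x^{3} y^{3} - 16 x^{3} y^{2} + \frac{32 x^{2} y^{4}}{3} - \frac{3 x^{2} \sin{\left(y \right)}}{2} + 2 x y^{2} \sin{\left(y \right)}.
Matching coefficients of the independent functions:
  [x^{4}]:  6 A^{2} = 6
  [x^{2} y^{4}]:  \frac{8 B^{2}}{3} = \frac{32}{3}
  [x^{2} \sin{\left(y \right)}]:  - \frac{3 A C}{2} = - \frac{3}{2}
  [x^{3} y^{2}]:  8 A B = -16
  [x^{3} y^{3}]:  2 B^{2} = 8
  [x^{4} y]:  3 A B = -6
  [x y^{2} \sin{\left(y \right)}]:  - B C = 2
These equations allow (A, B, C) = (-1, 2, -1) or (1, -2, 1).
Impose the point condition(s):
  u(0, 0) = -1  ⟹  C = -1
Only A = -1, B = 2, C = -1 satisfies everything.
Hence u(x, y) = - x^{3} + 2 x^{2} y^{2} - \cos{\left(y \right)}.

Answer: u(x, y) = - x^{3} + 2 x^{2} y^{2} - \cos{\left(y \right)}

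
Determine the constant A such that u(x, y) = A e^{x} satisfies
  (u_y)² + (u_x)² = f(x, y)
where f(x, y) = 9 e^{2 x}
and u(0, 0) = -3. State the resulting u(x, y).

Substitute the ansatz u = A e^{x} into the left-hand side.
Derivatives of the ansatz:
  u_y = 0
  u_x = A e^{x}
Term by term:
  (u_y)² = 0
  (u_x)² = A^{2} e^{2 x}
So the left-hand side equals
  A^{2} e^{2 x}
This must equal f(x, y) = 9 e^{2 x} identically.
Matching coefficients of the independent functions:
  [e^{2 x}]:  A^{2} = 9
These equations allow (A) = (-3) or (3).
Impose the point condition(s):
  u(0, 0) = -3  ⟹  A = -3
Only A = -3 satisfies everything.
Hence u(x, y) = - 3 e^{x}.

Answer: u(x, y) = - 3 e^{x}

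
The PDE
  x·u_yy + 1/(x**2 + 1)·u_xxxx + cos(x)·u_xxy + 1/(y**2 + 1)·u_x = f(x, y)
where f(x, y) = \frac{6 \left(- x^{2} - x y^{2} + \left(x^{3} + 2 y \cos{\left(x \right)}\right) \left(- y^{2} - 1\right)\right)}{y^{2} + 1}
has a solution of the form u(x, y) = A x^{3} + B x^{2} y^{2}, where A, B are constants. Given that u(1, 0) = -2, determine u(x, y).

Substitute the ansatz u = A x^{3} + B x^{2} y^{2} into the left-hand side.
Derivatives of the ansatz:
  u_yy = 2 B x^{2}
  u_xxxx = 0
  u_xxy = 4 B y
  u_x = 3 A x^{2} + 2 B x y^{2}
Term by term:
  x·u_yy = 2 B x^{3}
  1/(x**2 + 1)·u_xxxx = 0
  cos(x)·u_xxy = 4 B y \cos{\left(x \right)}
  1/(y**2 + 1)·u_x = \frac{3 A x^{2}}{y^{2} + 1} + \frac{2 B x y^{2}}{y^{2} + 1}
So the left-hand side equals
  \frac{3 A x^{2}}{y^{2} + 1} + 2 B x^{3} + \frac{2 B x y^{2}}{y^{2} + 1} + 4 B y \cos{\left(x \right)}
This must equal f(x, y) identically; expanded, f = - 6 x^{3} - \frac{6 x^{2}}{y^{2} + 1} - \frac{6 x y^{2}}{y^{2} + 1} - 12 y \cos{\left(x \right)}.
Matching coefficients of the independent functions:
  [x^{3}, \frac{x y^{2}}{y^{2} + 1}]:  2 B = -6
  [\frac{x^{2}}{y^{2} + 1}]:  3 A = -6
  [y \cos{\left(x \right)}]:  4 B = -12
Solving: A = -2, B = -3.
Check against the point condition:
  u(1, 0) = -2  ⟹  A = -2  ✓
Hence u(x, y) = - 2 x^{3} - 3 x^{2} y^{2}.

Answer: u(x, y) = - 2 x^{3} - 3 x^{2} y^{2}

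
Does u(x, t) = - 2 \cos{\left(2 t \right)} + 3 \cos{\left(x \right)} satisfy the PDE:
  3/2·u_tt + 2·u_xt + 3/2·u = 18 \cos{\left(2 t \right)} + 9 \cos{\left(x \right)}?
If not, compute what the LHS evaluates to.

Evaluate each term of the left-hand side for u = - 2 \cos{\left(2 t \right)} + 3 \cos{\left(x \right)}.
Derivatives:
  u_tt = 8 \cos{\left(2 t \right)}
  u_xt = 0
Terms:
  3/2·u_tt = 12 \cos{\left(2 t \right)}
  2·u_xt = 0
  3/2·u = - 3 \cos{\left(2 t \right)} + \frac{9 \cos{\left(x \right)}}{2}
Sum: LHS = 9 \cos{\left(2 t \right)} + \frac{9 \cos{\left(x \right)}}{2}
Given right-hand side: 18 \cos{\left(2 t \right)} + 9 \cos{\left(x \right)}. Difference LHS − RHS = - 9 \cos{\left(2 t \right)} - \frac{9 \cos{\left(x \right)}}{2} ≠ 0, so u is not a solution.

Answer: No, the LHS evaluates to 9 \cos{\left(2 t \right)} + \frac{9 \cos{\left(x \right)}}{2}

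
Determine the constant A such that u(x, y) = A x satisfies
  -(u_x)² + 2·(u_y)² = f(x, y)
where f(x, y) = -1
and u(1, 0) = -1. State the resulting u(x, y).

Substitute the ansatz u = A x into the left-hand side.
Derivatives of the ansatz:
  u_x = A
  u_y = 0
Term by term:
  -(u_x)² = - A^{2}
  2·(u_y)² = 0
So the left-hand side equals
  - A^{2}
This must equal f(x, y) = -1 identically.
Matching coefficients of the independent functions:
  [constant term]:  - A^{2} = -1
These equations allow (A) = (-1) or (1).
Impose the point condition(s):
  u(1, 0) = -1  ⟹  A = -1
Only A = -1 satisfies everything.
Hence u(x, y) = - x.

Answer: u(x, y) = - x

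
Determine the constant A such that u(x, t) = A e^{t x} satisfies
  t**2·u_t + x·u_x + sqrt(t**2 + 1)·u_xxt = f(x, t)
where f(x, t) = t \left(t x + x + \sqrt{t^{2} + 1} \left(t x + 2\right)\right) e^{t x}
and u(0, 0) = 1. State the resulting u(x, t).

Substitute the ansatz u = A e^{t x} into the left-hand side.
Derivatives of the ansatz:
  u_t = A x e^{t x}
  u_x = A t e^{t x}
  u_xxt = A t^{2} x e^{t x} + 2 A t e^{t x}
Term by term:
  t**2·u_t = A t^{2} x e^{t x}
  x·u_x = A t x e^{t x}
  sqrt(t**2 + 1)·u_xxt = A t^{2} x \sqrt{t^{2} + 1} e^{t x} + 2 A t \sqrt{t^{2} + 1} e^{t x}
So the left-hand side equals
  A t^{2} x \sqrt{t^{2} + 1} e^{t x} + A t^{2} x e^{t x} + A t x e^{t x} + 2 A t \sqrt{t^{2} + 1} e^{t x}
This must equal f(x, t) identically; expanded, f = t^{2} x \sqrt{t^{2} + 1} e^{t x} + t^{2} x e^{t x} + t x e^{t x} + 2 t \sqrt{t^{2} + 1} e^{t x}.
Matching coefficients of the independent functions:
  [t x e^{t x}, t^{2} x e^{t x}, t^{2} x \sqrt{t^{2} + 1} e^{t x}]:  A = 1
  [t \sqrt{t^{2} + 1} e^{t x}]:  2 A = 2
Solving: A = 1.
Check against the point condition:
  u(0, 0) = 1  ⟹  A = 1  ✓
Hence u(x, t) = e^{t x}.

Answer: u(x, t) = e^{t x}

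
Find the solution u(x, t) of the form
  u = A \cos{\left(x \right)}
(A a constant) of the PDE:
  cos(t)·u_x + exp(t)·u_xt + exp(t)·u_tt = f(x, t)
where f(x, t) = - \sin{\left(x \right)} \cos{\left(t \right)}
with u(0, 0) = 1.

Answer: u(x, t) = \cos{\left(x \right)}

Derivation:
Substitute the ansatz u = A \cos{\left(x \right)} into the left-hand side.
Derivatives of the ansatz:
  u_x = - A \sin{\left(x \right)}
  u_xt = 0
  u_tt = 0
Term by term:
  cos(t)·u_x = - A \sin{\left(x \right)} \cos{\left(t \right)}
  exp(t)·u_xt = 0
  exp(t)·u_tt = 0
So the left-hand side equals
  - A \sin{\left(x \right)} \cos{\left(t \right)}
This must equal f(x, t) = - \sin{\left(x \right)} \cos{\left(t \right)} identically.
Matching coefficients of the independent functions:
  [\sin{\left(x \right)} \cos{\left(t \right)}]:  - A = -1
Solving: A = 1.
Check against the point condition:
  u(0, 0) = 1  ⟹  A = 1  ✓
Hence u(x, t) = \cos{\left(x \right)}.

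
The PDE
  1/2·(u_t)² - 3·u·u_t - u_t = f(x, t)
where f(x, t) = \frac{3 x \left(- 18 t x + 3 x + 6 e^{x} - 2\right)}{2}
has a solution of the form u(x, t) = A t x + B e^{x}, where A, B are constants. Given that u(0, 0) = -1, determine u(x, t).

Substitute the ansatz u = A t x + B e^{x} into the left-hand side.
Derivatives of the ansatz:
  u_t = A x
Term by term:
  1/2·(u_t)² = \frac{A^{2} x^{2}}{2}
  -3·u·u_t = - 3 A^{2} t x^{2} - 3 A B x e^{x}
  -u_t = - A x
So the left-hand side equals
  - 3 A^{2} t x^{2} + \frac{A^{2} x^{2}}{2} - 3 A B x e^{x} - A x
This must equal f(x, t) identically; expanded, f = - 27 t x^{2} + \frac{9 x^{2}}{2} + 9 x e^{x} - 3 x.
Matching coefficients of the independent functions:
  [x]:  - A = -3
  [x^{2}]:  \frac{A^{2}}{2} = \frac{9}{2}
  [t x^{2}]:  - 3 A^{2} = -27
  [x e^{x}]:  - 3 A B = 9
Solving: A = 3, B = -1.
Check against the point condition:
  u(0, 0) = -1  ⟹  B = -1  ✓
Hence u(x, t) = 3 t x - e^{x}.

Answer: u(x, t) = 3 t x - e^{x}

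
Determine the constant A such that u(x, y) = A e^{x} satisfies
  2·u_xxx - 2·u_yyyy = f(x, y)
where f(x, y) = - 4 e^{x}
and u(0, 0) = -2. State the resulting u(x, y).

Answer: u(x, y) = - 2 e^{x}

Derivation:
Substitute the ansatz u = A e^{x} into the left-hand side.
Derivatives of the ansatz:
  u_xxx = A e^{x}
  u_yyyy = 0
Term by term:
  2·u_xxx = 2 A e^{x}
  -2·u_yyyy = 0
So the left-hand side equals
  2 A e^{x}
This must equal f(x, y) = - 4 e^{x} identically.
Matching coefficients of the independent functions:
  [e^{x}]:  2 A = -4
Solving: A = -2.
Check against the point condition:
  u(0, 0) = -2  ⟹  A = -2  ✓
Hence u(x, y) = - 2 e^{x}.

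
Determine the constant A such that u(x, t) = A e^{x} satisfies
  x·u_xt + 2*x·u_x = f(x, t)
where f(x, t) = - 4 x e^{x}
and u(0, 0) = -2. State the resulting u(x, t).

Answer: u(x, t) = - 2 e^{x}

Derivation:
Substitute the ansatz u = A e^{x} into the left-hand side.
Derivatives of the ansatz:
  u_xt = 0
  u_x = A e^{x}
Term by term:
  x·u_xt = 0
  2*x·u_x = 2 A x e^{x}
So the left-hand side equals
  2 A x e^{x}
This must equal f(x, t) = - 4 x e^{x} identically.
Matching coefficients of the independent functions:
  [x e^{x}]:  2 A = -4
Solving: A = -2.
Check against the point condition:
  u(0, 0) = -2  ⟹  A = -2  ✓
Hence u(x, t) = - 2 e^{x}.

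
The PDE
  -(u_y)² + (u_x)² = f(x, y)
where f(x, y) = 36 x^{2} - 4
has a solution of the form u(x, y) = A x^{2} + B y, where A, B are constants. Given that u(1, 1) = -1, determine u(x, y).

Substitute the ansatz u = A x^{2} + B y into the left-hand side.
Derivatives of the ansatz:
  u_y = B
  u_x = 2 A x
Term by term:
  -(u_y)² = - B^{2}
  (u_x)² = 4 A^{2} x^{2}
So the left-hand side equals
  4 A^{2} x^{2} - B^{2}
This must equal f(x, y) = 36 x^{2} - 4 identically.
Matching coefficients of the independent functions:
  [constant term]:  - B^{2} = -4
  [x^{2}]:  4 A^{2} = 36
These equations allow (A, B) = (-3, -2) or (-3, 2) or (3, -2) or (3, 2).
Impose the point condition(s):
  u(1, 1) = -1  ⟹  A + B = -1
Only A = -3, B = 2 satisfies everything.
Hence u(x, y) = - 3 x^{2} + 2 y.

Answer: u(x, y) = - 3 x^{2} + 2 y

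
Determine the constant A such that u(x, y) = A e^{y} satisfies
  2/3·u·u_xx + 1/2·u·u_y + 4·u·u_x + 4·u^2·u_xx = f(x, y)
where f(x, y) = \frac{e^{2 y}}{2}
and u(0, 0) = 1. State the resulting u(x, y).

Substitute the ansatz u = A e^{y} into the left-hand side.
Derivatives of the ansatz:
  u_xx = 0
  u_y = A e^{y}
  u_x = 0
Term by term:
  2/3·u·u_xx = 0
  1/2·u·u_y = \frac{A^{2} e^{2 y}}{2}
  4·u·u_x = 0
  4·u^2·u_xx = 0
So the left-hand side equals
  \frac{A^{2} e^{2 y}}{2}
This must equal f(x, y) = \frac{e^{2 y}}{2} identically.
Matching coefficients of the independent functions:
  [e^{2 y}]:  \frac{A^{2}}{2} = \frac{1}{2}
These equations allow (A) = (-1) or (1).
Impose the point condition(s):
  u(0, 0) = 1  ⟹  A = 1
Only A = 1 satisfies everything.
Hence u(x, y) = e^{y}.

Answer: u(x, y) = e^{y}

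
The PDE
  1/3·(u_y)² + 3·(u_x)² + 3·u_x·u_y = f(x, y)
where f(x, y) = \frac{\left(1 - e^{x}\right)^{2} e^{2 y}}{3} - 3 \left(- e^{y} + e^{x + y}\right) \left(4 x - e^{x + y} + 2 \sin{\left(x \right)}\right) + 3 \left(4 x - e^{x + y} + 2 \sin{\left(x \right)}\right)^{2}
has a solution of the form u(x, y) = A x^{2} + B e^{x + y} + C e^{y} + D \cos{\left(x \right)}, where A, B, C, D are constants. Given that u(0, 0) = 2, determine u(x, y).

Substitute the ansatz u = A x^{2} + B e^{x + y} + C e^{y} + D \cos{\left(x \right)} into the left-hand side.
Derivatives of the ansatz:
  u_y = B e^{x} e^{y} + C e^{y}
  u_x = 2 A x + B e^{x} e^{y} - D \sin{\left(x \right)}
Term by term:
  1/3·(u_y)² = \frac{B^{2} e^{2 x} e^{2 y}}{3} + \frac{2 B C e^{x} e^{2 y}}{3} + \frac{C^{2} e^{2 y}}{3}
  3·(u_x)² = 12 A^{2} x^{2} + 12 A B x e^{x} e^{y} - 12 A D x \sin{\left(x \right)} + 3 B^{2} e^{2 x} e^{2 y} - 6 B D e^{x} e^{y} \sin{\left(x \right)} + 3 D^{2} \sin^{2}{\left(x \right)}
  3·u_x·u_y = 6 A B x e^{x} e^{y} + 6 A C x e^{y} + 3 B^{2} e^{2 x} e^{2 y} + 3 B C e^{x} e^{2 y} - 3 B D e^{x} e^{y} \sin{\left(x \right)} - 3 C D e^{y} \sin{\left(x \right)}
So the left-hand side equals
  12 A^{2} x^{2} + 18 A B x e^{x} e^{y} + 6 A C x e^{y} - 12 A D x \sin{\left(x \right)} + \frac{19 B^{2} e^{2 x} e^{2 y}}{3} + \frac{11 B C e^{x} e^{2 y}}{3} - 9 B D e^{x} e^{y} \sin{\left(x \right)} + \frac{C^{2} e^{2 y}}{3} - 3 C D e^{y} \sin{\left(x \right)} + 3 D^{2} \sin^{2}{\left(x \right)}
This must equal f(x, y) identically; expanded, f = 48 x^{2} - 36 x e^{x} e^{y} + 12 x e^{y} + 48 x \sin{\left(x \right)} + \frac{19 e^{2 x} e^{2 y}}{3} - \frac{11 e^{x} e^{2 y}}{3} - 18 e^{x} e^{y} \sin{\left(x \right)} + \frac{e^{2 y}}{3} + 6 e^{y} \sin{\left(x \right)} + 12 \sin^{2}{\left(x \right)}.
Matching coefficients of the independent functions:
  [x^{2}]:  12 A^{2} = 48
  [x e^{y}]:  6 A C = 12
  [x \sin{\left(x \right)}]:  - 12 A D = 48
  [e^{x} e^{2 y}]:  \frac{11 B C}{3} = - \frac{11}{3}
  [e^{2 x} e^{2 y}]:  \frac{19 B^{2}}{3} = \frac{19}{3}
  [e^{y} \sin{\left(x \right)}]:  - 3 C D = 6
  [x e^{x} e^{y}]:  18 A B = -36
  [e^{x} e^{y} \sin{\left(x \right)}]:  - 9 B D = -18
  [e^{2 y}]:  \frac{C^{2}}{3} = \frac{1}{3}
  [\sin^{2}{\left(x \right)}]:  3 D^{2} = 12
These equations allow (A, B, C, D) = (-2, 1, -1, 2) or (2, -1, 1, -2).
Impose the point condition(s):
  u(0, 0) = 2  ⟹  B + C + D = 2
Only A = -2, B = 1, C = -1, D = 2 satisfies everything.
Hence u(x, y) = - 2 x^{2} - e^{y} + e^{x + y} + 2 \cos{\left(x \right)}.

Answer: u(x, y) = - 2 x^{2} - e^{y} + e^{x + y} + 2 \cos{\left(x \right)}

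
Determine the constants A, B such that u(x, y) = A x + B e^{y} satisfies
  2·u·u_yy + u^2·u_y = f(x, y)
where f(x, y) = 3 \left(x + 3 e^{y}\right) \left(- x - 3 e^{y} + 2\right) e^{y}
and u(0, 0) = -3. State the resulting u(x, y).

Substitute the ansatz u = A x + B e^{y} into the left-hand side.
Derivatives of the ansatz:
  u_yy = B e^{y}
  u_y = B e^{y}
Term by term:
  2·u·u_yy = 2 A B x e^{y} + 2 B^{2} e^{2 y}
  u^2·u_y = A^{2} B x^{2} e^{y} + 2 A B^{2} x e^{2 y} + B^{3} e^{3 y}
So the left-hand side equals
  A^{2} B x^{2} e^{y} + 2 A B^{2} x e^{2 y} + 2 A B x e^{y} + B^{3} e^{3 y} + 2 B^{2} e^{2 y}
This must equal f(x, y) identically; expanded, f = - 3 x^{2} e^{y} - 18 x e^{2 y} + 6 x e^{y} - 27 e^{3 y} + 18 e^{2 y}.
Matching coefficients of the independent functions:
  [x e^{y}]:  2 A B = 6
  [x e^{2 y}]:  2 A B^{2} = -18
  [x^{2} e^{y}]:  A^{2} B = -3
  [e^{2 y}]:  2 B^{2} = 18
  [e^{3 y}]:  B^{3} = -27
Solving: A = -1, B = -3.
Check against the point condition:
  u(0, 0) = -3  ⟹  B = -3  ✓
Hence u(x, y) = - x - 3 e^{y}.

Answer: u(x, y) = - x - 3 e^{y}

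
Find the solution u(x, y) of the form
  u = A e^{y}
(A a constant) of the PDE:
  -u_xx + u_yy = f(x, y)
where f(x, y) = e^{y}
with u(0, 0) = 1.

Substitute the ansatz u = A e^{y} into the left-hand side.
Derivatives of the ansatz:
  u_xx = 0
  u_yy = A e^{y}
Term by term:
  -u_xx = 0
  u_yy = A e^{y}
So the left-hand side equals
  A e^{y}
This must equal f(x, y) = e^{y} identically.
Matching coefficients of the independent functions:
  [e^{y}]:  A = 1
Solving: A = 1.
Check against the point condition:
  u(0, 0) = 1  ⟹  A = 1  ✓
Hence u(x, y) = e^{y}.

Answer: u(x, y) = e^{y}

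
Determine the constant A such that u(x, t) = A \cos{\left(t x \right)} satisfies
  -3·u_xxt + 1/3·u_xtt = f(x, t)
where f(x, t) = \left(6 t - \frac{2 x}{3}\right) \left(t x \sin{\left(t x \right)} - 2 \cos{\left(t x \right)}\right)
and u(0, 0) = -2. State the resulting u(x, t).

Answer: u(x, t) = - 2 \cos{\left(t x \right)}

Derivation:
Substitute the ansatz u = A \cos{\left(t x \right)} into the left-hand side.
Derivatives of the ansatz:
  u_xxt = A t^{2} x \sin{\left(t x \right)} - 2 A t \cos{\left(t x \right)}
  u_xtt = A t x^{2} \sin{\left(t x \right)} - 2 A x \cos{\left(t x \right)}
Term by term:
  -3·u_xxt = - 3 A t^{2} x \sin{\left(t x \right)} + 6 A t \cos{\left(t x \right)}
  1/3·u_xtt = \frac{A t x^{2} \sin{\left(t x \right)}}{3} - \frac{2 A x \cos{\left(t x \right)}}{3}
So the left-hand side equals
  - 3 A t^{2} x \sin{\left(t x \right)} + \frac{A t x^{2} \sin{\left(t x \right)}}{3} + 6 A t \cos{\left(t x \right)} - \frac{2 A x \cos{\left(t x \right)}}{3}
This must equal f(x, t) identically; expanded, f = 6 t^{2} x \sin{\left(t x \right)} - \frac{2 t x^{2} \sin{\left(t x \right)}}{3} - 12 t \cos{\left(t x \right)} + \frac{4 x \cos{\left(t x \right)}}{3}.
Matching coefficients of the independent functions:
  [t \cos{\left(t x \right)}]:  6 A = -12
  [x \cos{\left(t x \right)}]:  - \frac{2 A}{3} = \frac{4}{3}
  [t x^{2} \sin{\left(t x \right)}]:  \frac{A}{3} = - \frac{2}{3}
  [t^{2} x \sin{\left(t x \right)}]:  - 3 A = 6
Solving: A = -2.
Check against the point condition:
  u(0, 0) = -2  ⟹  A = -2  ✓
Hence u(x, t) = - 2 \cos{\left(t x \right)}.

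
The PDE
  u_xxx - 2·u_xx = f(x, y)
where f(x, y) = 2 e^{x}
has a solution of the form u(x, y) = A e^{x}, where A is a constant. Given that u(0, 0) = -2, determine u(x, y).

Substitute the ansatz u = A e^{x} into the left-hand side.
Derivatives of the ansatz:
  u_xxx = A e^{x}
  u_xx = A e^{x}
Term by term:
  u_xxx = A e^{x}
  -2·u_xx = - 2 A e^{x}
So the left-hand side equals
  - A e^{x}
This must equal f(x, y) = 2 e^{x} identically.
Matching coefficients of the independent functions:
  [e^{x}]:  - A = 2
Solving: A = -2.
Check against the point condition:
  u(0, 0) = -2  ⟹  A = -2  ✓
Hence u(x, y) = - 2 e^{x}.

Answer: u(x, y) = - 2 e^{x}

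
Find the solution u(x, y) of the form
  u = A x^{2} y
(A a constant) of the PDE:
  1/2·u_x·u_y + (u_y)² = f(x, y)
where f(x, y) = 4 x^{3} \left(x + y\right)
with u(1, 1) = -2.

Answer: u(x, y) = - 2 x^{2} y

Derivation:
Substitute the ansatz u = A x^{2} y into the left-hand side.
Derivatives of the ansatz:
  u_x = 2 A x y
  u_y = A x^{2}
Term by term:
  1/2·u_x·u_y = A^{2} x^{3} y
  (u_y)² = A^{2} x^{4}
So the left-hand side equals
  A^{2} x^{4} + A^{2} x^{3} y
This must equal f(x, y) identically; expanded, f = 4 x^{4} + 4 x^{3} y.
Matching coefficients of the independent functions:
  [x^{4}, x^{3} y]:  A^{2} = 4
These equations allow (A) = (-2) or (2).
Impose the point condition(s):
  u(1, 1) = -2  ⟹  A = -2
Only A = -2 satisfies everything.
Hence u(x, y) = - 2 x^{2} y.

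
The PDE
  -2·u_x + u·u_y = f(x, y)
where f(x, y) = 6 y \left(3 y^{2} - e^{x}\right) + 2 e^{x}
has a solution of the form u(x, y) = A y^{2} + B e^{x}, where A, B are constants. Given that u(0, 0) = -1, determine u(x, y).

Substitute the ansatz u = A y^{2} + B e^{x} into the left-hand side.
Derivatives of the ansatz:
  u_x = B e^{x}
  u_y = 2 A y
Term by term:
  -2·u_x = - 2 B e^{x}
  u·u_y = 2 A^{2} y^{3} + 2 A B y e^{x}
So the left-hand side equals
  2 A^{2} y^{3} + 2 A B y e^{x} - 2 B e^{x}
This must equal f(x, y) identically; expanded, f = 18 y^{3} - 6 y e^{x} + 2 e^{x}.
Matching coefficients of the independent functions:
  [y^{3}]:  2 A^{2} = 18
  [y e^{x}]:  2 A B = -6
  [e^{x}]:  - 2 B = 2
Solving: A = 3, B = -1.
Check against the point condition:
  u(0, 0) = -1  ⟹  B = -1  ✓
Hence u(x, y) = 3 y^{2} - e^{x}.

Answer: u(x, y) = 3 y^{2} - e^{x}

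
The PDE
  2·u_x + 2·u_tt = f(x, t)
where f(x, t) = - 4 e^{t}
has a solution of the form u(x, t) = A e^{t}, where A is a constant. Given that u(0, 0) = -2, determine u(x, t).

Substitute the ansatz u = A e^{t} into the left-hand side.
Derivatives of the ansatz:
  u_x = 0
  u_tt = A e^{t}
Term by term:
  2·u_x = 0
  2·u_tt = 2 A e^{t}
So the left-hand side equals
  2 A e^{t}
This must equal f(x, t) = - 4 e^{t} identically.
Matching coefficients of the independent functions:
  [e^{t}]:  2 A = -4
Solving: A = -2.
Check against the point condition:
  u(0, 0) = -2  ⟹  A = -2  ✓
Hence u(x, t) = - 2 e^{t}.

Answer: u(x, t) = - 2 e^{t}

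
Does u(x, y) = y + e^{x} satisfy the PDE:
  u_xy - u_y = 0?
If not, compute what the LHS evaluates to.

Evaluate each term of the left-hand side for u = y + e^{x}.
Derivatives:
  u_xy = 0
  u_y = 1
Terms:
  u_xy = 0
  -u_y = -1
Sum: LHS = -1
Given right-hand side: 0. Difference LHS − RHS = -1 ≠ 0, so u is not a solution.

Answer: No, the LHS evaluates to -1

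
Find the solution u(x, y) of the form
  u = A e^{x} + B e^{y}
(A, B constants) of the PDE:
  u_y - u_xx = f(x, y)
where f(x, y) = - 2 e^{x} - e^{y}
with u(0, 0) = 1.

Answer: u(x, y) = 2 e^{x} - e^{y}

Derivation:
Substitute the ansatz u = A e^{x} + B e^{y} into the left-hand side.
Derivatives of the ansatz:
  u_y = B e^{y}
  u_xx = A e^{x}
Term by term:
  u_y = B e^{y}
  -u_xx = - A e^{x}
So the left-hand side equals
  - A e^{x} + B e^{y}
This must equal f(x, y) = - 2 e^{x} - e^{y} identically.
Matching coefficients of the independent functions:
  [e^{x}]:  - A = -2
  [e^{y}]:  B = -1
Solving: A = 2, B = -1.
Check against the point condition:
  u(0, 0) = 1  ⟹  A + B = 1  ✓
Hence u(x, y) = 2 e^{x} - e^{y}.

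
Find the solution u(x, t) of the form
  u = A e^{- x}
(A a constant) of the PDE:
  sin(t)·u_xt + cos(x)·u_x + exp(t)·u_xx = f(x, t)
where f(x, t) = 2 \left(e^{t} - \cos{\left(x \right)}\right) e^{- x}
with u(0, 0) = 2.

Substitute the ansatz u = A e^{- x} into the left-hand side.
Derivatives of the ansatz:
  u_xt = 0
  u_x = - A e^{- x}
  u_xx = A e^{- x}
Term by term:
  sin(t)·u_xt = 0
  cos(x)·u_x = - A e^{- x} \cos{\left(x \right)}
  exp(t)·u_xx = A e^{t} e^{- x}
So the left-hand side equals
  A e^{t} e^{- x} - A e^{- x} \cos{\left(x \right)}
This must equal f(x, t) identically; expanded, f = 2 e^{t} e^{- x} - 2 e^{- x} \cos{\left(x \right)}.
Matching coefficients of the independent functions:
  [e^{t} e^{- x}]:  A = 2
  [e^{- x} \cos{\left(x \right)}]:  - A = -2
Solving: A = 2.
Check against the point condition:
  u(0, 0) = 2  ⟹  A = 2  ✓
Hence u(x, t) = 2 e^{- x}.

Answer: u(x, t) = 2 e^{- x}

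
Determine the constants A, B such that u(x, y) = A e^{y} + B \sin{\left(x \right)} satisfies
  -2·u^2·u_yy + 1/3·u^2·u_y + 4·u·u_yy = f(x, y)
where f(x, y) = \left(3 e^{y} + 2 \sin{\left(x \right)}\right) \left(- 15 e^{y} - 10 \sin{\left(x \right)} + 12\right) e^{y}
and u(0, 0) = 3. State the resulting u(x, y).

Answer: u(x, y) = 3 e^{y} + 2 \sin{\left(x \right)}

Derivation:
Substitute the ansatz u = A e^{y} + B \sin{\left(x \right)} into the left-hand side.
Derivatives of the ansatz:
  u_yy = A e^{y}
  u_y = A e^{y}
Term by term:
  -2·u^2·u_yy = - 2 A^{3} e^{3 y} - 4 A^{2} B e^{2 y} \sin{\left(x \right)} - 2 A B^{2} e^{y} \sin^{2}{\left(x \right)}
  1/3·u^2·u_y = \frac{A^{3} e^{3 y}}{3} + \frac{2 A^{2} B e^{2 y} \sin{\left(x \right)}}{3} + \frac{A B^{2} e^{y} \sin^{2}{\left(x \right)}}{3}
  4·u·u_yy = 4 A^{2} e^{2 y} + 4 A B e^{y} \sin{\left(x \right)}
So the left-hand side equals
  - \frac{5 A^{3} e^{3 y}}{3} - \frac{10 A^{2} B e^{2 y} \sin{\left(x \right)}}{3} + 4 A^{2} e^{2 y} - \frac{5 A B^{2} e^{y} \sin^{2}{\left(x \right)}}{3} + 4 A B e^{y} \sin{\left(x \right)}
This must equal f(x, y) identically; expanded, f = - 45 e^{3 y} - 60 e^{2 y} \sin{\left(x \right)} + 36 e^{2 y} - 20 e^{y} \sin^{2}{\left(x \right)} + 24 e^{y} \sin{\left(x \right)}.
Matching coefficients of the independent functions:
  [e^{y} \sin{\left(x \right)}]:  4 A B = 24
  [e^{y} \sin^{2}{\left(x \right)}]:  - \frac{5 A B^{2}}{3} = -20
  [e^{2 y} \sin{\left(x \right)}]:  - \frac{10 A^{2} B}{3} = -60
  [e^{2 y}]:  4 A^{2} = 36
  [e^{3 y}]:  - \frac{5 A^{3}}{3} = -45
Solving: A = 3, B = 2.
Check against the point condition:
  u(0, 0) = 3  ⟹  A = 3  ✓
Hence u(x, y) = 3 e^{y} + 2 \sin{\left(x \right)}.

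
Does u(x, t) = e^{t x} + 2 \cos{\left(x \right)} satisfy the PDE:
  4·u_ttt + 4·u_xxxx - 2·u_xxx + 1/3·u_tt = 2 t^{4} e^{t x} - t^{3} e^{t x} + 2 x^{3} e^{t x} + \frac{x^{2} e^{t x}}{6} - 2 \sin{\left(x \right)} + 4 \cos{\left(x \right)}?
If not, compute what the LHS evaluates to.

Evaluate each term of the left-hand side for u = e^{t x} + 2 \cos{\left(x \right)}.
Derivatives:
  u_ttt = x^{3} e^{t x}
  u_xxxx = t^{4} e^{t x} + 2 \cos{\left(x \right)}
  u_xxx = t^{3} e^{t x} + 2 \sin{\left(x \right)}
  u_tt = x^{2} e^{t x}
Terms:
  4·u_ttt = 4 x^{3} e^{t x}
  4·u_xxxx = 4 t^{4} e^{t x} + 8 \cos{\left(x \right)}
  -2·u_xxx = - 2 t^{3} e^{t x} - 4 \sin{\left(x \right)}
  1/3·u_tt = \frac{x^{2} e^{t x}}{3}
Sum: LHS = 4 t^{4} e^{t x} - 2 t^{3} e^{t x} + 4 x^{3} e^{t x} + \frac{x^{2} e^{t x}}{3} - 4 \sin{\left(x \right)} + 8 \cos{\left(x \right)}
Given right-hand side: 2 t^{4} e^{t x} - t^{3} e^{t x} + 2 x^{3} e^{t x} + \frac{x^{2} e^{t x}}{6} - 2 \sin{\left(x \right)} + 4 \cos{\left(x \right)}. Difference LHS − RHS = 2 t^{4} e^{t x} - t^{3} e^{t x} + 2 x^{3} e^{t x} + \frac{x^{2} e^{t x}}{6} - 2 \sin{\left(x \right)} + 4 \cos{\left(x \right)} ≠ 0, so u is not a solution.

Answer: No, the LHS evaluates to 4 t^{4} e^{t x} - 2 t^{3} e^{t x} + 4 x^{3} e^{t x} + \frac{x^{2} e^{t x}}{3} - 4 \sin{\left(x \right)} + 8 \cos{\left(x \right)}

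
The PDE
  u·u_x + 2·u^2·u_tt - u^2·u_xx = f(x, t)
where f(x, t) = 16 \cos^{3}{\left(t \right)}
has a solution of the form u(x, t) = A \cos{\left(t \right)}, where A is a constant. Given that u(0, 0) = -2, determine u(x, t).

Substitute the ansatz u = A \cos{\left(t \right)} into the left-hand side.
Derivatives of the ansatz:
  u_x = 0
  u_tt = - A \cos{\left(t \right)}
  u_xx = 0
Term by term:
  u·u_x = 0
  2·u^2·u_tt = - 2 A^{3} \cos^{3}{\left(t \right)}
  -u^2·u_xx = 0
So the left-hand side equals
  - 2 A^{3} \cos^{3}{\left(t \right)}
This must equal f(x, t) = 16 \cos^{3}{\left(t \right)} identically.
Matching coefficients of the independent functions:
  [\cos^{3}{\left(t \right)}]:  - 2 A^{3} = 16
Solving: A = -2.
Check against the point condition:
  u(0, 0) = -2  ⟹  A = -2  ✓
Hence u(x, t) = - 2 \cos{\left(t \right)}.

Answer: u(x, t) = - 2 \cos{\left(t \right)}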